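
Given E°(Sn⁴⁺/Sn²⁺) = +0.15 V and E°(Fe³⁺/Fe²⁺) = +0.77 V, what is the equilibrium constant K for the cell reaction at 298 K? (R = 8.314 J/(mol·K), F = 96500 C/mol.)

9.4 × 10^20

E°_cell = +0.77 − (+0.15) = 0.62 V, with n = 2 electrons transferred.
At equilibrium E = 0, so the Nernst equation gives ln K = nFE°/RT = (2)(96500)(0.62)/((8.314)(298)) = 48.30.
K = e^48.30 = 9.4 × 10^20.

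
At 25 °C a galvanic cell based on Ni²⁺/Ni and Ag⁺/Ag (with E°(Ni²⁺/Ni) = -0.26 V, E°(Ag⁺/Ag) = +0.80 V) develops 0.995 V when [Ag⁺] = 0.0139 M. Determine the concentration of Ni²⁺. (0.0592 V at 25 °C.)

From the Nernst equation, log Q = n(E° − E)/0.0592 = 2(1.06 − 0.995)/0.0592 = 2.196, so Q = 157.
With Q = [Ni²⁺]/[Ag⁺]^2 and the known concentrations, [Ni²⁺] in the numerator gives [Ni²⁺] = 0.03 M.

0.03 M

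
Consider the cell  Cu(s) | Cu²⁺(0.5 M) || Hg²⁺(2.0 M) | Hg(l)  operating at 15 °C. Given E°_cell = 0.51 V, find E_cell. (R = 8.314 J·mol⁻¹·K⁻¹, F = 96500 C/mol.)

Balancing electrons gives n = 2; the reaction quotient is Q = [Cu²⁺]/[Hg²⁺] = 0.250.
E = E° − (RT/nF) ln Q = 0.51 − (8.314×288)/(2×96500) × (-1.386) = 0.510 + 0.017 = 0.527 V.

0.527 V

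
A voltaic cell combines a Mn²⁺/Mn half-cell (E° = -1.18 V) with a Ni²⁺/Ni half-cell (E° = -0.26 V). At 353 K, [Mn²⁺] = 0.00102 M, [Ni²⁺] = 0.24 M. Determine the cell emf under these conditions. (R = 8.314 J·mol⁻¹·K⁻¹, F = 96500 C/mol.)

The Ni²⁺/Ni couple has the higher reduction potential and acts as the cathode, so E°_cell = -0.26 − (-1.18) = 0.92 V.
Balancing electrons gives n = 2; the reaction quotient is Q = [Mn²⁺]/[Ni²⁺] = 0.00425.
E = E° − (RT/nF) ln Q = 0.92 − (8.314×353)/(2×96500) × (-5.461) = 0.920 + 0.083 = 1.003 V.

1.00 V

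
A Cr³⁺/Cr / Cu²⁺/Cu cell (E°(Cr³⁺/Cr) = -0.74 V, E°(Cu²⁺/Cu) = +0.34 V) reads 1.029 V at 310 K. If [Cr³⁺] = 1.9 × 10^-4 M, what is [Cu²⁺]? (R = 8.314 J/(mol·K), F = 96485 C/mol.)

From the Nernst equation, ln Q = nF(E° − E)/RT = 6×96485×(1.08 − 1.029)/(8.314×310) = 11.455, so Q = 9.44 × 10^4.
With Q = [Cr³⁺]^2/[Cu²⁺]^3 and the known concentrations, [Cu²⁺]^3 in the denominator gives [Cu²⁺] = 7.3 × 10^-5 M.

7.3 × 10^-5 M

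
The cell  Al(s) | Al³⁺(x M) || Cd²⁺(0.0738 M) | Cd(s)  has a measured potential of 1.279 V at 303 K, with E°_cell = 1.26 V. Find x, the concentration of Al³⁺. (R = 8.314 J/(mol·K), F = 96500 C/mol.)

From the Nernst equation, ln Q = nF(E° − E)/RT = 6×96500×(1.26 − 1.279)/(8.314×303) = -4.367, so Q = 0.0127.
With Q = [Al³⁺]^2/[Cd²⁺]^3 and the known concentrations, [Al³⁺]^2 in the numerator gives [Al³⁺] = 0.0023 M.

0.0023 M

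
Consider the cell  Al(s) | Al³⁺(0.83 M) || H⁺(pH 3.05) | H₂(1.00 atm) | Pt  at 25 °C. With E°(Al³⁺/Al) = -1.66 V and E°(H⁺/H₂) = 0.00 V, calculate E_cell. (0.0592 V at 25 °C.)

1.48 V

The hydrogen couple is the cathode, so E°_cell = 1.66 V; n = 6.
[H⁺] = 10^(−3.05) = 8.9 × 10^-4 M, and Q = [Al³⁺]^2·P(H₂)^3 / [H⁺]^6 = 1.37 × 10^18.
E = E° − (0.0592/6) log Q = 1.66 − (0.0592/6)(18.138) = 1.481 V.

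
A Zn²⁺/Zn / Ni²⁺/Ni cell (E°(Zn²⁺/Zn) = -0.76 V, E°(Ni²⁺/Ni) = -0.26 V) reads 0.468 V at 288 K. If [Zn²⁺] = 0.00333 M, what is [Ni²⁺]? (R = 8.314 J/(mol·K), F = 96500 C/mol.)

2.5 × 10^-4 M

From the Nernst equation, ln Q = nF(E° − E)/RT = 2×96500×(0.50 − 0.468)/(8.314×288) = 2.579, so Q = 13.2.
With Q = [Zn²⁺]/[Ni²⁺] and the known concentrations, [Ni²⁺] in the denominator gives [Ni²⁺] = 2.5 × 10^-4 M.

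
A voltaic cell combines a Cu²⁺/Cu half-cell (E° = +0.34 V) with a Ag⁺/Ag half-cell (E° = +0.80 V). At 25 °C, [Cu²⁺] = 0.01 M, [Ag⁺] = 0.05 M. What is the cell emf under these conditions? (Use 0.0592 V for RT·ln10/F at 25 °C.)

0.442 V

The Ag⁺/Ag couple has the higher reduction potential and acts as the cathode, so E°_cell = +0.80 − (+0.34) = 0.46 V.
Balancing electrons gives n = 2; the reaction quotient is Q = [Cu²⁺]/[Ag⁺]^2 = 4.00.
At 25 °C, E = E° − (0.0592/n) log Q = 0.46 − (0.0592/2)(0.602) = 0.460 − 0.018 = 0.442 V.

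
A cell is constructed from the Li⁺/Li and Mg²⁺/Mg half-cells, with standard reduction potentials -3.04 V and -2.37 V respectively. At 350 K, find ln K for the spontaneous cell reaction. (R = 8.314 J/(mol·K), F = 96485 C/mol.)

E°_cell = -2.37 − (-3.04) = 0.67 V, with n = 2 electrons transferred.
At equilibrium E = 0, so the Nernst equation gives ln K = nFE°/RT = (2)(96485)(0.67)/((8.314)(350)) = 44.43.

ln K = 44.4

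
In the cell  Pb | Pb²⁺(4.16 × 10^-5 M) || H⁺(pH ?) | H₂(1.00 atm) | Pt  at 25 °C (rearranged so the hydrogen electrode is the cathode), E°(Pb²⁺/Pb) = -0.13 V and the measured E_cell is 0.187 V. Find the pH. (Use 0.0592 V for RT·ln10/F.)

E°_cell = 0.13 V and n = 2.
log Q = n(E° − E)/0.0592 = 2×(0.13 − 0.187)/0.0592 = -1.926.
With Q = [Pb²⁺]·P(H₂) / [H⁺]^2, solving for [H⁺] gives log[H⁺] = -1.228, so pH = 1.23.

pH = 1.23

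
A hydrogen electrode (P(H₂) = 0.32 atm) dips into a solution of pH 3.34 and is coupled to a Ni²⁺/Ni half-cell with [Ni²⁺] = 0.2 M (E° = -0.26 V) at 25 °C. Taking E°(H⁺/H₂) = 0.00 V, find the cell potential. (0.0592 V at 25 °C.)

0.098 V

The hydrogen couple is the cathode, so E°_cell = 0.26 V; n = 2.
[H⁺] = 10^(−3.34) = 4.6 × 10^-4 M, and Q = [Ni²⁺]·P(H₂) / [H⁺]^2 = 3.06 × 10^5.
E = E° − (0.0592/2) log Q = 0.26 − (0.0592/2)(5.486) = 0.098 V.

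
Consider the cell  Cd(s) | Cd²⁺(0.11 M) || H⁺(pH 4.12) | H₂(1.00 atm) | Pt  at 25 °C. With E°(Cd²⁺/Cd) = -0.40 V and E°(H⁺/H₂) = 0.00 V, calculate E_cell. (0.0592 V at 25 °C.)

0.18 V

The hydrogen couple is the cathode, so E°_cell = 0.40 V; n = 2.
[H⁺] = 10^(−4.12) = 7.6 × 10^-5 M, and Q = [Cd²⁺]·P(H₂) / [H⁺]^2 = 1.91 × 10^7.
E = E° − (0.0592/2) log Q = 0.40 − (0.0592/2)(7.281) = 0.184 V.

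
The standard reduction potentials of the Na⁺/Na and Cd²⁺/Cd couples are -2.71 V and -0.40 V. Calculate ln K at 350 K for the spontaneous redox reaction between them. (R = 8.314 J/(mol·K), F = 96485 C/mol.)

E°_cell = -0.40 − (-2.71) = 2.31 V, with n = 2 electrons transferred.
At equilibrium E = 0, so the Nernst equation gives ln K = nFE°/RT = (2)(96485)(2.31)/((8.314)(350)) = 153.19.

ln K = 153.2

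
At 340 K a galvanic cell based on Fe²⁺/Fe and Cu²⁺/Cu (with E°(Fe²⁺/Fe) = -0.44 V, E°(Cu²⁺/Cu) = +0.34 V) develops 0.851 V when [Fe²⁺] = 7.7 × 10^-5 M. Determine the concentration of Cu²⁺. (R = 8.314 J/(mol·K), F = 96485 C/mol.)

0.0098 M

From the Nernst equation, ln Q = nF(E° − E)/RT = 2×96485×(0.78 − 0.851)/(8.314×340) = -4.847, so Q = 0.00785.
With Q = [Fe²⁺]/[Cu²⁺] and the known concentrations, [Cu²⁺] in the denominator gives [Cu²⁺] = 0.0098 M.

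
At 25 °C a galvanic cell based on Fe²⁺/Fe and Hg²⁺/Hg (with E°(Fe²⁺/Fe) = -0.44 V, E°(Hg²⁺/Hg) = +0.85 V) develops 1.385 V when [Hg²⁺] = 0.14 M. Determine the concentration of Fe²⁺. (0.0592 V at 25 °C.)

8.6 × 10^-5 M

From the Nernst equation, log Q = n(E° − E)/0.0592 = 2(1.29 − 1.385)/0.0592 = -3.209, so Q = 6.17 × 10^-4.
With Q = [Fe²⁺]/[Hg²⁺] and the known concentrations, [Fe²⁺] in the numerator gives [Fe²⁺] = 8.6 × 10^-5 M.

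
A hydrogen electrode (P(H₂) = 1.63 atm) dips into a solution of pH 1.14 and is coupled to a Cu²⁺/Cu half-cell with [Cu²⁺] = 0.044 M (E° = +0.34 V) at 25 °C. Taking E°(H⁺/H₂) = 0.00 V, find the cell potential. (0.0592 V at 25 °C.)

0.37 V

The Cu²⁺/Cu couple is the cathode, so E°_cell = 0.34 V; n = 2.
[H⁺] = 10^(−1.14) = 0.072 M, and Q = [H⁺]^2 / ([Cu²⁺]·P(H₂)) = 0.0732.
E = E° − (0.0592/2) log Q = 0.34 − (0.0592/2)(-1.136) = 0.374 V.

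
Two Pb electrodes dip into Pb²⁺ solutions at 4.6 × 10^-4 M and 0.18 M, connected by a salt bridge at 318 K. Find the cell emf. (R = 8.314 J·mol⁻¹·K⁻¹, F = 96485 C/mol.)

Both half-cells are Pb²⁺/Pb, so E°_cell = 0. The concentrated side is the cathode; the cell reaction moves Pb²⁺ from high to low concentration with n = 2.
Q = [Pb²⁺]_dilute/[Pb²⁺]_conc = 4.6 × 10^-4/0.18 = 0.00256.
E = 0 − (RT/nF) ln Q = −((8.314×318)/(2×96485))(-5.969) = 0.0818 V.

0.082 V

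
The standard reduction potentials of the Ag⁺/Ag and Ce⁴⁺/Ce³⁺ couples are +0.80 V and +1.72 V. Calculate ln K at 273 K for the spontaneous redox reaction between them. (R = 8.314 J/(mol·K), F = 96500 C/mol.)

E°_cell = +1.72 − (+0.80) = 0.92 V, with n = 1 electron transferred.
At equilibrium E = 0, so the Nernst equation gives ln K = nFE°/RT = (1)(96500)(0.92)/((8.314)(273)) = 39.11.

ln K = 39.1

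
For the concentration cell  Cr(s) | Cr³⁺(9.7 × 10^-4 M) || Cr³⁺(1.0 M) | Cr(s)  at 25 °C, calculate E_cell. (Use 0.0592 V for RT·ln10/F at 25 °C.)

Both half-cells are Cr³⁺/Cr, so E°_cell = 0. The concentrated side is the cathode; the cell reaction moves Cr³⁺ from high to low concentration with n = 3.
Q = [Cr³⁺]_dilute/[Cr³⁺]_conc = 9.7 × 10^-4/1.0 = 9.7 × 10^-4.
E = 0 − (0.0592/3) log Q = −(0.0592/3)(-3.013) = 0.0595 V.

0.059 V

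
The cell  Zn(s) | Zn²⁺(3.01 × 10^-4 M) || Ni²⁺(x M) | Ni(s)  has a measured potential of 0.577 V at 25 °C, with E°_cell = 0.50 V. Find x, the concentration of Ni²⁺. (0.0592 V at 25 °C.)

From the Nernst equation, log Q = n(E° − E)/0.0592 = 2(0.50 − 0.577)/0.0592 = -2.601, so Q = 0.00250.
With Q = [Zn²⁺]/[Ni²⁺] and the known concentrations, [Ni²⁺] in the denominator gives [Ni²⁺] = 0.12 M.

0.12 M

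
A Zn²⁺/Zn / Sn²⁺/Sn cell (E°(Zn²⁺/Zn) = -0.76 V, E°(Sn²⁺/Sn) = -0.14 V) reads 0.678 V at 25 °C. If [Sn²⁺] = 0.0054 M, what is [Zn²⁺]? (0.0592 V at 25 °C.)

5.9 × 10^-5 M

From the Nernst equation, log Q = n(E° − E)/0.0592 = 2(0.62 − 0.678)/0.0592 = -1.959, so Q = 0.0110.
With Q = [Zn²⁺]/[Sn²⁺] and the known concentrations, [Zn²⁺] in the numerator gives [Zn²⁺] = 5.9 × 10^-5 M.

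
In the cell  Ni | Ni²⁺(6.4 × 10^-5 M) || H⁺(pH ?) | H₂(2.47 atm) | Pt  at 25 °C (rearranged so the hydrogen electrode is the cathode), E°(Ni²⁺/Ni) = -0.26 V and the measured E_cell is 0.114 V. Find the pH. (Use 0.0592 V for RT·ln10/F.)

E°_cell = 0.26 V and n = 2.
log Q = n(E° − E)/0.0592 = 2×(0.26 − 0.114)/0.0592 = 4.932.
With Q = [Ni²⁺]·P(H₂) / [H⁺]^2, solving for [H⁺] gives log[H⁺] = -4.367, so pH = 4.37.

pH = 4.37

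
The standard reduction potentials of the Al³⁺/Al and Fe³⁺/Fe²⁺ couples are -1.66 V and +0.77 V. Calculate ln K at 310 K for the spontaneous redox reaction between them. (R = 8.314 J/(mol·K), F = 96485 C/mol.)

ln K = 272.9

E°_cell = +0.77 − (-1.66) = 2.43 V, with n = 3 electrons transferred.
At equilibrium E = 0, so the Nernst equation gives ln K = nFE°/RT = (3)(96485)(2.43)/((8.314)(310)) = 272.91.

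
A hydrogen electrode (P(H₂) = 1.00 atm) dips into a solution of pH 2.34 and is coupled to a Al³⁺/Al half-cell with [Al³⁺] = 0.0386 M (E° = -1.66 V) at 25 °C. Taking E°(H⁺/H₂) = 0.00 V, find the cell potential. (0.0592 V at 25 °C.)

1.55 V

The hydrogen couple is the cathode, so E°_cell = 1.66 V; n = 6.
[H⁺] = 10^(−2.34) = 0.0046 M, and Q = [Al³⁺]^2·P(H₂)^3 / [H⁺]^6 = 1.63 × 10^11.
E = E° − (0.0592/6) log Q = 1.66 − (0.0592/6)(11.213) = 1.549 V.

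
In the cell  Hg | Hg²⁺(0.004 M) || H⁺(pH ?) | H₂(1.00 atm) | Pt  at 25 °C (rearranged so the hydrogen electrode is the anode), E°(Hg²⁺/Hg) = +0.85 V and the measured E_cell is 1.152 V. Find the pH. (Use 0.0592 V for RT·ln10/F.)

E°_cell = 0.85 V and n = 2.
log Q = n(E° − E)/0.0592 = 2×(0.85 − 1.152)/0.0592 = -10.203.
With Q = [H⁺]^2 / ([Hg²⁺]·P(H₂)), solving for [H⁺] gives log[H⁺] = -6.300, so pH = 6.30.

pH = 6.30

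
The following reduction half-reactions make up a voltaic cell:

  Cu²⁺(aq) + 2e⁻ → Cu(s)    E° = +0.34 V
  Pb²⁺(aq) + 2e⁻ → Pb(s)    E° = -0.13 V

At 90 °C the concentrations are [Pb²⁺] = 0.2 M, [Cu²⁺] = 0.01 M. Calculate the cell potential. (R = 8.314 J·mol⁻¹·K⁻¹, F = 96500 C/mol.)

0.423 V

The Cu²⁺/Cu couple has the higher reduction potential and acts as the cathode, so E°_cell = +0.34 − (-0.13) = 0.47 V.
Balancing electrons gives n = 2; the reaction quotient is Q = [Pb²⁺]/[Cu²⁺] = 20.0.
E = E° − (RT/nF) ln Q = 0.47 − (8.314×363)/(2×96500) × (2.996) = 0.470 − 0.047 = 0.423 V.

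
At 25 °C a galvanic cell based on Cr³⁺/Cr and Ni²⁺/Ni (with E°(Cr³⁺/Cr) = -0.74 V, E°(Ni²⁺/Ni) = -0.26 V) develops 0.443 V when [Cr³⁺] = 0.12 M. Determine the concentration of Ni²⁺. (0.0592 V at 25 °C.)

From the Nernst equation, log Q = n(E° − E)/0.0592 = 6(0.48 − 0.443)/0.0592 = 3.750, so Q = 5620.
With Q = [Cr³⁺]^2/[Ni²⁺]^3 and the known concentrations, [Ni²⁺]^3 in the denominator gives [Ni²⁺] = 0.014 M.

0.014 M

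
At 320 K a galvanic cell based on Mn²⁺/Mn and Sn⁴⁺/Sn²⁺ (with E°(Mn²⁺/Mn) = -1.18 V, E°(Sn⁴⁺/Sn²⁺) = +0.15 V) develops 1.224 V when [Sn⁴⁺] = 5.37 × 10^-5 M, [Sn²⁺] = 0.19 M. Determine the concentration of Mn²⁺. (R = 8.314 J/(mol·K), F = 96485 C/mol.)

0.62 M

From the Nernst equation, ln Q = nF(E° − E)/RT = 2×96485×(1.33 − 1.224)/(8.314×320) = 7.688, so Q = 2180.
With Q = [Mn²⁺]·[Sn²⁺]/[Sn⁴⁺] and the known concentrations, [Mn²⁺] in the numerator gives [Mn²⁺] = 0.62 M.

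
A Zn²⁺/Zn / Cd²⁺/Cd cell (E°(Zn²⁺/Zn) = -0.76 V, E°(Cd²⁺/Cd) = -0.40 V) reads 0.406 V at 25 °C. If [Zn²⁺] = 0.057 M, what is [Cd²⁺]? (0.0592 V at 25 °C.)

From the Nernst equation, log Q = n(E° − E)/0.0592 = 2(0.36 − 0.406)/0.0592 = -1.554, so Q = 0.0279.
With Q = [Zn²⁺]/[Cd²⁺] and the known concentrations, [Cd²⁺] in the denominator gives [Cd²⁺] = 2.0 M.

2.0 M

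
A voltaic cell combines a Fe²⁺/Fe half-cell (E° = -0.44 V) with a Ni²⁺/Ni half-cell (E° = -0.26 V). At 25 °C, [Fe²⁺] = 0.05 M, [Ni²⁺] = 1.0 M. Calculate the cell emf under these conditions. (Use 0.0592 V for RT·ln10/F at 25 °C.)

0.219 V

The Ni²⁺/Ni couple has the higher reduction potential and acts as the cathode, so E°_cell = -0.26 − (-0.44) = 0.18 V.
Balancing electrons gives n = 2; the reaction quotient is Q = [Fe²⁺]/[Ni²⁺] = 0.0500.
At 25 °C, E = E° − (0.0592/n) log Q = 0.18 − (0.0592/2)(-1.301) = 0.180 + 0.039 = 0.219 V.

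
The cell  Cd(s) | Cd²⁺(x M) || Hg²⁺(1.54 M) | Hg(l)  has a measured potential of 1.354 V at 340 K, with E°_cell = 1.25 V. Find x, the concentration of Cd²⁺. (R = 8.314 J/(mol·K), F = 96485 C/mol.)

0.0013 M

From the Nernst equation, ln Q = nF(E° − E)/RT = 2×96485×(1.25 − 1.354)/(8.314×340) = -7.100, so Q = 8.25 × 10^-4.
With Q = [Cd²⁺]/[Hg²⁺] and the known concentrations, [Cd²⁺] in the numerator gives [Cd²⁺] = 0.0013 M.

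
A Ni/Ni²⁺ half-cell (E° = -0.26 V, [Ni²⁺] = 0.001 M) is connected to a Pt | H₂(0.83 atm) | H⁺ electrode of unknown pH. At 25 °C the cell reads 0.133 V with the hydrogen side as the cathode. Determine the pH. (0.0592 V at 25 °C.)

E°_cell = 0.26 V and n = 2.
log Q = n(E° − E)/0.0592 = 2×(0.26 − 0.133)/0.0592 = 4.291.
With Q = [Ni²⁺]·P(H₂) / [H⁺]^2, solving for [H⁺] gives log[H⁺] = -3.686, so pH = 3.69.

pH = 3.69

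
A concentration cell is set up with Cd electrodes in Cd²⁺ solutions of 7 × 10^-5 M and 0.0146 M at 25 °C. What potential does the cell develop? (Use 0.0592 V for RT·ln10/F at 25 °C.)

Both half-cells are Cd²⁺/Cd, so E°_cell = 0. The concentrated side is the cathode; the cell reaction moves Cd²⁺ from high to low concentration with n = 2.
Q = [Cd²⁺]_dilute/[Cd²⁺]_conc = 7 × 10^-5/0.0146 = 0.00479.
E = 0 − (0.0592/2) log Q = −(0.0592/2)(-2.319) = 0.0686 V.

0.069 V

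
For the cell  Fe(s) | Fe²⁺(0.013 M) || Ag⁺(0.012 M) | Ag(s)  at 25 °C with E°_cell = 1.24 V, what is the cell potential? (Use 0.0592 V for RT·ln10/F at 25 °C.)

1.18 V

Balancing electrons gives n = 2; the reaction quotient is Q = [Fe²⁺]/[Ag⁺]^2 = 90.3.
At 25 °C, E = E° − (0.0592/n) log Q = 1.24 − (0.0592/2)(1.956) = 1.240 − 0.058 = 1.182 V.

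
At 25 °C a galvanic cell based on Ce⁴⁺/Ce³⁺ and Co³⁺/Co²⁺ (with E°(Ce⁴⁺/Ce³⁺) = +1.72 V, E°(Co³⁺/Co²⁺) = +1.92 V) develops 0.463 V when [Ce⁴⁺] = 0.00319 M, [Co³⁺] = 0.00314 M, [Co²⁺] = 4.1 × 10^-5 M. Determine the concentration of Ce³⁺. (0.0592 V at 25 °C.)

From the Nernst equation, log Q = n(E° − E)/0.0592 = 1(0.20 − 0.463)/0.0592 = -4.443, so Q = 3.61 × 10^-5.
With Q = [Ce⁴⁺]·[Co²⁺]/([Ce³⁺]·[Co³⁺]) and the known concentrations, [Ce³⁺] in the denominator gives [Ce³⁺] = 1.2 M.

1.2 M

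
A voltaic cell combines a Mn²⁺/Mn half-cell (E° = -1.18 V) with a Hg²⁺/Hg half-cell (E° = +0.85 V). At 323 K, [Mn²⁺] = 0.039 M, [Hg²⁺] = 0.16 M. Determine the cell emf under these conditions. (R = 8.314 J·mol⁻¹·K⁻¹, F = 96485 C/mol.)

The Hg²⁺/Hg couple has the higher reduction potential and acts as the cathode, so E°_cell = +0.85 − (-1.18) = 2.03 V.
Balancing electrons gives n = 2; the reaction quotient is Q = [Mn²⁺]/[Hg²⁺] = 0.244.
E = E° − (RT/nF) ln Q = 2.03 − (8.314×323)/(2×96485) × (-1.412) = 2.030 + 0.020 = 2.050 V.

2.05 V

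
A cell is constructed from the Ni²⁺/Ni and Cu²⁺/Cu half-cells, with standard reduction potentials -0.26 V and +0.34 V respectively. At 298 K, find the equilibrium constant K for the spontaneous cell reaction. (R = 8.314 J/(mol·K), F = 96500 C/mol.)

2 × 10^20

E°_cell = +0.34 − (-0.26) = 0.60 V, with n = 2 electrons transferred.
At equilibrium E = 0, so the Nernst equation gives ln K = nFE°/RT = (2)(96500)(0.60)/((8.314)(298)) = 46.74.
K = e^46.74 = 2 × 10^20.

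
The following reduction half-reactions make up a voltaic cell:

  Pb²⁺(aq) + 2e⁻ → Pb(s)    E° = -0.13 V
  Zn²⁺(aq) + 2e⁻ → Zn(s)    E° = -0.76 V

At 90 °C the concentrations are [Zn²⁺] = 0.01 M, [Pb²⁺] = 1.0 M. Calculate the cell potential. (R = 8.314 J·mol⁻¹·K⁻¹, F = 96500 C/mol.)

0.702 V

The Pb²⁺/Pb couple has the higher reduction potential and acts as the cathode, so E°_cell = -0.13 − (-0.76) = 0.63 V.
Balancing electrons gives n = 2; the reaction quotient is Q = [Zn²⁺]/[Pb²⁺] = 0.0100.
E = E° − (RT/nF) ln Q = 0.63 − (8.314×363)/(2×96500) × (-4.605) = 0.630 + 0.072 = 0.702 V.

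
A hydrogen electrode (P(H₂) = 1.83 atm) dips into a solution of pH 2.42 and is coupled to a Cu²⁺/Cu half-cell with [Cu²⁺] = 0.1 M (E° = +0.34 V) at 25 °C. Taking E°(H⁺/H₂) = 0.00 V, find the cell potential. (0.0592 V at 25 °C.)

The Cu²⁺/Cu couple is the cathode, so E°_cell = 0.34 V; n = 2.
[H⁺] = 10^(−2.42) = 0.0038 M, and Q = [H⁺]^2 / ([Cu²⁺]·P(H₂)) = 7.9 × 10^-5.
E = E° − (0.0592/2) log Q = 0.34 − (0.0592/2)(-4.102) = 0.461 V.

0.46 V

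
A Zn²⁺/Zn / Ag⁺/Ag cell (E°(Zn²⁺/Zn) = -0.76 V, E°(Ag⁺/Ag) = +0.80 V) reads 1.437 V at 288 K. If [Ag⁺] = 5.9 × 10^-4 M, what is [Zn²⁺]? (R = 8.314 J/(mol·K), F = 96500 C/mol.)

0.007 M

From the Nernst equation, ln Q = nF(E° − E)/RT = 2×96500×(1.56 − 1.437)/(8.314×288) = 9.914, so Q = 2.02 × 10^4.
With Q = [Zn²⁺]/[Ag⁺]^2 and the known concentrations, [Zn²⁺] in the numerator gives [Zn²⁺] = 0.007 M.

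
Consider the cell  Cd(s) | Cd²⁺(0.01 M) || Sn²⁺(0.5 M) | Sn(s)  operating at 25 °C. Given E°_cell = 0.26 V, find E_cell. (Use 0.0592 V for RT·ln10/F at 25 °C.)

0.310 V

Balancing electrons gives n = 2; the reaction quotient is Q = [Cd²⁺]/[Sn²⁺] = 0.0200.
At 25 °C, E = E° − (0.0592/n) log Q = 0.26 − (0.0592/2)(-1.699) = 0.260 + 0.050 = 0.310 V.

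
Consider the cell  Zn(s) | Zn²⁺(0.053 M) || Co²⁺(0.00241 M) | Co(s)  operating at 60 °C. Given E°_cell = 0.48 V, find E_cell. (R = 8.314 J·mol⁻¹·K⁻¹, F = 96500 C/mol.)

0.436 V

Balancing electrons gives n = 2; the reaction quotient is Q = [Zn²⁺]/[Co²⁺] = 22.0.
E = E° − (RT/nF) ln Q = 0.48 − (8.314×333)/(2×96500) × (3.091) = 0.480 − 0.044 = 0.436 V.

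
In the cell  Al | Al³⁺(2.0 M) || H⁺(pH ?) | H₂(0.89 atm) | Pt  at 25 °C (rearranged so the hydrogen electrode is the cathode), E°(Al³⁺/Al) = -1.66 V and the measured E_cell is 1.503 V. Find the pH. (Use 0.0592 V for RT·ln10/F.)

pH = 2.58

E°_cell = 1.66 V and n = 6.
log Q = n(E° − E)/0.0592 = 6×(1.66 − 1.503)/0.0592 = 15.912.
With Q = [Al³⁺]^2·P(H₂)^3 / [H⁺]^6, solving for [H⁺] gives log[H⁺] = -2.577, so pH = 2.58.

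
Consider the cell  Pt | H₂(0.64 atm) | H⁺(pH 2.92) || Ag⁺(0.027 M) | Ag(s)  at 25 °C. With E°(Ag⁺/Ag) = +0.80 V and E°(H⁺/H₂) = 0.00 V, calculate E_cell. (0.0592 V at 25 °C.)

The Ag⁺/Ag couple is the cathode, so E°_cell = 0.80 V; n = 2.
[H⁺] = 10^(−2.92) = 0.0012 M, and Q = [H⁺]^2 / ([Ag⁺]^2·P(H₂)) = 0.00310.
E = E° − (0.0592/2) log Q = 0.80 − (0.0592/2)(-2.509) = 0.874 V.

0.87 V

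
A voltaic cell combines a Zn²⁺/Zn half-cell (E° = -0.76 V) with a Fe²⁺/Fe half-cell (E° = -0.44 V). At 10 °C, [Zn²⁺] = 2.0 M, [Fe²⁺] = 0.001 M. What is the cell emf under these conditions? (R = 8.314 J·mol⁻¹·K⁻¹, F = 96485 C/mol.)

The Fe²⁺/Fe couple has the higher reduction potential and acts as the cathode, so E°_cell = -0.44 − (-0.76) = 0.32 V.
Balancing electrons gives n = 2; the reaction quotient is Q = [Zn²⁺]/[Fe²⁺] = 2000.
E = E° − (RT/nF) ln Q = 0.32 − (8.314×283)/(2×96485) × (7.601) = 0.320 − 0.093 = 0.227 V.

0.227 V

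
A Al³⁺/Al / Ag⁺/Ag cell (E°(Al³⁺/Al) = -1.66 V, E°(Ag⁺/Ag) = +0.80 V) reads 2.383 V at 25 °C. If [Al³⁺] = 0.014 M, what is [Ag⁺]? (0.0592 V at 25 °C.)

From the Nernst equation, log Q = n(E° − E)/0.0592 = 3(2.46 − 2.383)/0.0592 = 3.902, so Q = 7980.
With Q = [Al³⁺]/[Ag⁺]^3 and the known concentrations, [Ag⁺]^3 in the denominator gives [Ag⁺] = 0.012 M.

0.012 M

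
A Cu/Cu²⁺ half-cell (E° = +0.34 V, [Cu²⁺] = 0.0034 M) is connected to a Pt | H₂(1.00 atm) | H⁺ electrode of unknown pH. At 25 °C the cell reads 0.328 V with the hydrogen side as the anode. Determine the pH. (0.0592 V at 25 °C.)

pH = 1.03

E°_cell = 0.34 V and n = 2.
log Q = n(E° − E)/0.0592 = 2×(0.34 − 0.328)/0.0592 = 0.405.
With Q = [H⁺]^2 / ([Cu²⁺]·P(H₂)), solving for [H⁺] gives log[H⁺] = -1.032, so pH = 1.03.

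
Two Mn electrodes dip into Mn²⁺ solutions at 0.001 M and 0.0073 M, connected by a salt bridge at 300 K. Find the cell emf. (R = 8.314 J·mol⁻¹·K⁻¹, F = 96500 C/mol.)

Both half-cells are Mn²⁺/Mn, so E°_cell = 0. The concentrated side is the cathode; the cell reaction moves Mn²⁺ from high to low concentration with n = 2.
Q = [Mn²⁺]_dilute/[Mn²⁺]_conc = 0.001/0.0073 = 0.137.
E = 0 − (RT/nF) ln Q = −((8.314×300)/(2×96500))(-1.988) = 0.0257 V.

0.026 V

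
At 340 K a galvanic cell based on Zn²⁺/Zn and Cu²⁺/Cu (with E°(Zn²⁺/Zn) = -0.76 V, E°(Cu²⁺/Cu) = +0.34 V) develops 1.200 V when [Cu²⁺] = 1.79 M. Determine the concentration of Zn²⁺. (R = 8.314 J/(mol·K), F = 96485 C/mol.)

0.0019 M

From the Nernst equation, ln Q = nF(E° − E)/RT = 2×96485×(1.10 − 1.200)/(8.314×340) = -6.827, so Q = 0.00108.
With Q = [Zn²⁺]/[Cu²⁺] and the known concentrations, [Zn²⁺] in the numerator gives [Zn²⁺] = 0.0019 M.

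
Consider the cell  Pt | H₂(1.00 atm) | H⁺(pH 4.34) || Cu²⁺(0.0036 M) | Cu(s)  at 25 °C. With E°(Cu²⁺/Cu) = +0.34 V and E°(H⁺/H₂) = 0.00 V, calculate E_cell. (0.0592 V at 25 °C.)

The Cu²⁺/Cu couple is the cathode, so E°_cell = 0.34 V; n = 2.
[H⁺] = 10^(−4.34) = 4.6 × 10^-5 M, and Q = [H⁺]^2 / ([Cu²⁺]·P(H₂)) = 5.8 × 10^-7.
E = E° − (0.0592/2) log Q = 0.34 − (0.0592/2)(-6.236) = 0.525 V.

0.52 V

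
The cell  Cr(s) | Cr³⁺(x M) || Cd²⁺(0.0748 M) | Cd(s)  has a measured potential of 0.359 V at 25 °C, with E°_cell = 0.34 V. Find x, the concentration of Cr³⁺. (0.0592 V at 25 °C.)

From the Nernst equation, log Q = n(E° − E)/0.0592 = 6(0.34 − 0.359)/0.0592 = -1.926, so Q = 0.0119.
With Q = [Cr³⁺]^2/[Cd²⁺]^3 and the known concentrations, [Cr³⁺]^2 in the numerator gives [Cr³⁺] = 0.0022 M.

0.0022 M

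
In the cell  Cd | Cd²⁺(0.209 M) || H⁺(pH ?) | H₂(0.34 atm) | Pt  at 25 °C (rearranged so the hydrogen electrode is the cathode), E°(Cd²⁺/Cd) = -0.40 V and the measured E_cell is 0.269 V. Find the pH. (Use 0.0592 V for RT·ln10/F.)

pH = 2.79

E°_cell = 0.40 V and n = 2.
log Q = n(E° − E)/0.0592 = 2×(0.40 − 0.269)/0.0592 = 4.426.
With Q = [Cd²⁺]·P(H₂) / [H⁺]^2, solving for [H⁺] gives log[H⁺] = -2.787, so pH = 2.79.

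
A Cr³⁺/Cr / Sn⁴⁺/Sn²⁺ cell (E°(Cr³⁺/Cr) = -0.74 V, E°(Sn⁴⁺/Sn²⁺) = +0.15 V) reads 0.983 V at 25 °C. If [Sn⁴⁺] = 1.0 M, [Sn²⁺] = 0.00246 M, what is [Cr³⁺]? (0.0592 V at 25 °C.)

From the Nernst equation, log Q = n(E° − E)/0.0592 = 6(0.89 − 0.983)/0.0592 = -9.426, so Q = 3.75 × 10^-10.
With Q = [Cr³⁺]^2·[Sn²⁺]^3/[Sn⁴⁺]^3 and the known concentrations, [Cr³⁺]^2 in the numerator gives [Cr³⁺] = 0.16 M.

0.16 M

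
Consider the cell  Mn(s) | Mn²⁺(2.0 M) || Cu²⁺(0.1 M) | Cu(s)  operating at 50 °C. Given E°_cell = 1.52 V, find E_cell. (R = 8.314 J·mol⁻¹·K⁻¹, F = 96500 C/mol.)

Balancing electrons gives n = 2; the reaction quotient is Q = [Mn²⁺]/[Cu²⁺] = 20.0.
E = E° − (RT/nF) ln Q = 1.52 − (8.314×323)/(2×96500) × (2.996) = 1.520 − 0.042 = 1.478 V.

1.48 V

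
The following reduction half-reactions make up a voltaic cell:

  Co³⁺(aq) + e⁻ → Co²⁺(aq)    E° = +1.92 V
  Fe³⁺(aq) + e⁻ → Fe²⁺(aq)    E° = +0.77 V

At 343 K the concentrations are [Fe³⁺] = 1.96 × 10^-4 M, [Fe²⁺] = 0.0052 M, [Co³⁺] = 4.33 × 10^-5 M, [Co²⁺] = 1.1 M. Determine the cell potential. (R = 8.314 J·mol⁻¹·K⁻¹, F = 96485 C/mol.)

The Co³⁺/Co²⁺ couple has the higher reduction potential and acts as the cathode, so E°_cell = +1.92 − (+0.77) = 1.15 V.
Balancing electrons gives n = 1; the reaction quotient is Q = [Fe³⁺]·[Co²⁺]/([Fe²⁺]·[Co³⁺]) = 958.
E = E° − (RT/nF) ln Q = 1.15 − (8.314×343)/(1×96485) × (6.864) = 1.150 − 0.203 = 0.947 V.

0.947 V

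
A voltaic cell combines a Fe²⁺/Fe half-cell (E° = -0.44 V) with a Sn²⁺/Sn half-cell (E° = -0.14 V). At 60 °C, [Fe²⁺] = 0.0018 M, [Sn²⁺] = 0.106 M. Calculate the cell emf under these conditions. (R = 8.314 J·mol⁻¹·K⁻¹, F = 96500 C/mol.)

0.358 V

The Sn²⁺/Sn couple has the higher reduction potential and acts as the cathode, so E°_cell = -0.14 − (-0.44) = 0.30 V.
Balancing electrons gives n = 2; the reaction quotient is Q = [Fe²⁺]/[Sn²⁺] = 0.0170.
E = E° − (RT/nF) ln Q = 0.30 − (8.314×333)/(2×96500) × (-4.076) = 0.300 + 0.058 = 0.358 V.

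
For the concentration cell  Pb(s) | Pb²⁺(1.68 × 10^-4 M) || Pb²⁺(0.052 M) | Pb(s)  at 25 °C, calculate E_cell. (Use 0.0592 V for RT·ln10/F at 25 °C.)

Both half-cells are Pb²⁺/Pb, so E°_cell = 0. The concentrated side is the cathode; the cell reaction moves Pb²⁺ from high to low concentration with n = 2.
Q = [Pb²⁺]_dilute/[Pb²⁺]_conc = 1.68 × 10^-4/0.052 = 0.00323.
E = 0 − (0.0592/2) log Q = −(0.0592/2)(-2.491) = 0.0737 V.

0.074 V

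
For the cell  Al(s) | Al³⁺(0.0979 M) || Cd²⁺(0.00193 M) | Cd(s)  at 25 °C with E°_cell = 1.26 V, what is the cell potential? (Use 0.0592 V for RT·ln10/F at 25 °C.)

1.20 V

Balancing electrons gives n = 6; the reaction quotient is Q = [Al³⁺]^2/[Cd²⁺]^3 = 1.33 × 10^6.
At 25 °C, E = E° − (0.0592/n) log Q = 1.26 − (0.0592/6)(6.125) = 1.260 − 0.060 = 1.200 V.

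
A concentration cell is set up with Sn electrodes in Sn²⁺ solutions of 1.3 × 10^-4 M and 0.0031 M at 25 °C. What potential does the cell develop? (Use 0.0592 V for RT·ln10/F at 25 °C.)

Both half-cells are Sn²⁺/Sn, so E°_cell = 0. The concentrated side is the cathode; the cell reaction moves Sn²⁺ from high to low concentration with n = 2.
Q = [Sn²⁺]_dilute/[Sn²⁺]_conc = 1.3 × 10^-4/0.0031 = 0.0419.
E = 0 − (0.0592/2) log Q = −(0.0592/2)(-1.377) = 0.0408 V.

0.041 V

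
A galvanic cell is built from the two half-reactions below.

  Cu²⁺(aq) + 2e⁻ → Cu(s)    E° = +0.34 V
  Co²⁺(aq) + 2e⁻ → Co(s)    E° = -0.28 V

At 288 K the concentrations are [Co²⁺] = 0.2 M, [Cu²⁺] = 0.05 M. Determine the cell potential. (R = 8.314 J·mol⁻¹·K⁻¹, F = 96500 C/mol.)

The Cu²⁺/Cu couple has the higher reduction potential and acts as the cathode, so E°_cell = +0.34 − (-0.28) = 0.62 V.
Balancing electrons gives n = 2; the reaction quotient is Q = [Co²⁺]/[Cu²⁺] = 4.00.
E = E° − (RT/nF) ln Q = 0.62 − (8.314×288)/(2×96500) × (1.386) = 0.620 − 0.017 = 0.603 V.

0.603 V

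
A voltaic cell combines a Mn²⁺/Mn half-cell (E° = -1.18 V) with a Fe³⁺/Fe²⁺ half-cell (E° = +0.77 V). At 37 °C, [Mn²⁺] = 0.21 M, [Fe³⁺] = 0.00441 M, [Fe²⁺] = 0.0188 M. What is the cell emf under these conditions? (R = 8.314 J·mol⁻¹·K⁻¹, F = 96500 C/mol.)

1.93 V

The Fe³⁺/Fe²⁺ couple has the higher reduction potential and acts as the cathode, so E°_cell = +0.77 − (-1.18) = 1.95 V.
Balancing electrons gives n = 2; the reaction quotient is Q = [Mn²⁺]·[Fe²⁺]^2/[Fe³⁺]^2 = 3.82.
E = E° − (RT/nF) ln Q = 1.95 − (8.314×310)/(2×96500) × (1.339) = 1.950 − 0.018 = 1.932 V.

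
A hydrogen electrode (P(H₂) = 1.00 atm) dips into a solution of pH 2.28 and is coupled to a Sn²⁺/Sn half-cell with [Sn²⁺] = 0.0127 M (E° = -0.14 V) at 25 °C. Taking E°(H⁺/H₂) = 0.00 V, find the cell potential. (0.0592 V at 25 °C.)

The hydrogen couple is the cathode, so E°_cell = 0.14 V; n = 2.
[H⁺] = 10^(−2.28) = 0.0052 M, and Q = [Sn²⁺]·P(H₂) / [H⁺]^2 = 461.
E = E° − (0.0592/2) log Q = 0.14 − (0.0592/2)(2.664) = 0.061 V.

0.061 V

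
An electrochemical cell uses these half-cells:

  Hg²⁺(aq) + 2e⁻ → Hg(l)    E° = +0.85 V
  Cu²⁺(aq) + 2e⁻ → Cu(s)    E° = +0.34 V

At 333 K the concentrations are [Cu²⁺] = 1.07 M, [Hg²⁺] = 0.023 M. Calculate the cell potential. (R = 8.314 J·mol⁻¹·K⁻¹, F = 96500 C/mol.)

The Hg²⁺/Hg couple has the higher reduction potential and acts as the cathode, so E°_cell = +0.85 − (+0.34) = 0.51 V.
Balancing electrons gives n = 2; the reaction quotient is Q = [Cu²⁺]/[Hg²⁺] = 46.5.
E = E° − (RT/nF) ln Q = 0.51 − (8.314×333)/(2×96500) × (3.840) = 0.510 − 0.055 = 0.455 V.

0.455 V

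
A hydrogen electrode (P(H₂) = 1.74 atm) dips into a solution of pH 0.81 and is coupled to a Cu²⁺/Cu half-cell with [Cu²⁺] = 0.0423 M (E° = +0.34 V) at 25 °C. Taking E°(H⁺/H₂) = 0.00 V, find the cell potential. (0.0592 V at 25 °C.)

0.35 V

The Cu²⁺/Cu couple is the cathode, so E°_cell = 0.34 V; n = 2.
[H⁺] = 10^(−0.81) = 0.15 M, and Q = [H⁺]^2 / ([Cu²⁺]·P(H₂)) = 0.326.
E = E° − (0.0592/2) log Q = 0.34 − (0.0592/2)(-0.487) = 0.354 V.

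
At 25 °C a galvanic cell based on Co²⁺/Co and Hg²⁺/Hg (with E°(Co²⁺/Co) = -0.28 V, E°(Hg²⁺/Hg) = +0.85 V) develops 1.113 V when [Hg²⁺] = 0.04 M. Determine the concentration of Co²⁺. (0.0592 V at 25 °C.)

0.15 M

From the Nernst equation, log Q = n(E° − E)/0.0592 = 2(1.13 − 1.113)/0.0592 = 0.574, so Q = 3.75.
With Q = [Co²⁺]/[Hg²⁺] and the known concentrations, [Co²⁺] in the numerator gives [Co²⁺] = 0.15 M.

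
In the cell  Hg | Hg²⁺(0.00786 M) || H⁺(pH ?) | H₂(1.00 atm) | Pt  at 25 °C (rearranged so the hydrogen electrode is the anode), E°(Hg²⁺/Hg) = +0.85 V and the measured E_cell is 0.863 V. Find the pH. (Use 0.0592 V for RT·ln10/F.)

E°_cell = 0.85 V and n = 2.
log Q = n(E° − E)/0.0592 = 2×(0.85 − 0.863)/0.0592 = -0.439.
With Q = [H⁺]^2 / ([Hg²⁺]·P(H₂)), solving for [H⁺] gives log[H⁺] = -1.272, so pH = 1.27.

pH = 1.27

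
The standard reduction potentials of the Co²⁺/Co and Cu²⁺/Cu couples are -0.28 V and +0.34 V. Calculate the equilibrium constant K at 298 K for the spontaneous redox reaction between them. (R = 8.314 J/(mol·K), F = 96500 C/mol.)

9.4 × 10^20

E°_cell = +0.34 − (-0.28) = 0.62 V, with n = 2 electrons transferred.
At equilibrium E = 0, so the Nernst equation gives ln K = nFE°/RT = (2)(96500)(0.62)/((8.314)(298)) = 48.30.
K = e^48.30 = 9.4 × 10^20.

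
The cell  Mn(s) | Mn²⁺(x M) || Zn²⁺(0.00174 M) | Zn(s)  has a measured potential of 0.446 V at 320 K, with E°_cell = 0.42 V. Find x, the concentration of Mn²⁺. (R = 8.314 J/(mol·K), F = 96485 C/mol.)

From the Nernst equation, ln Q = nF(E° − E)/RT = 2×96485×(0.42 − 0.446)/(8.314×320) = -1.886, so Q = 0.152.
With Q = [Mn²⁺]/[Zn²⁺] and the known concentrations, [Mn²⁺] in the numerator gives [Mn²⁺] = 2.6 × 10^-4 M.

2.6 × 10^-4 M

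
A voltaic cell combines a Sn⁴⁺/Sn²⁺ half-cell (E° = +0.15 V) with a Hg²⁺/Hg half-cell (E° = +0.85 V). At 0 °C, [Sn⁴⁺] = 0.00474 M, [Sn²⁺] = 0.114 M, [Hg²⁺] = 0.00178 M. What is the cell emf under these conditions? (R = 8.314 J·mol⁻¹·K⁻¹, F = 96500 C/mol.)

The Hg²⁺/Hg couple has the higher reduction potential and acts as the cathode, so E°_cell = +0.85 − (+0.15) = 0.70 V.
Balancing electrons gives n = 2; the reaction quotient is Q = [Sn⁴⁺]/([Sn²⁺]·[Hg²⁺]) = 23.4.
E = E° − (RT/nF) ln Q = 0.70 − (8.314×273)/(2×96500) × (3.151) = 0.700 − 0.037 = 0.663 V.

0.663 V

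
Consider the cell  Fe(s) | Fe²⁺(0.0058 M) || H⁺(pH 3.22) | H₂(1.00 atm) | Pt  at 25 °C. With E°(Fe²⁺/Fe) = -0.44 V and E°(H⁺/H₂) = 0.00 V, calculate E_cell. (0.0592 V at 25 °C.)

0.32 V

The hydrogen couple is the cathode, so E°_cell = 0.44 V; n = 2.
[H⁺] = 10^(−3.22) = 6 × 10^-4 M, and Q = [Fe²⁺]·P(H₂) / [H⁺]^2 = 1.6 × 10^4.
E = E° − (0.0592/2) log Q = 0.44 − (0.0592/2)(4.203) = 0.316 V.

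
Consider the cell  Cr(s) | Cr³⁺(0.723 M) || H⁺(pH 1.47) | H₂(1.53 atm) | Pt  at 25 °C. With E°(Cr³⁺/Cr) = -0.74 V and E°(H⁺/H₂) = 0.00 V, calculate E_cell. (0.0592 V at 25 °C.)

The hydrogen couple is the cathode, so E°_cell = 0.74 V; n = 6.
[H⁺] = 10^(−1.47) = 0.034 M, and Q = [Cr³⁺]^2·P(H₂)^3 / [H⁺]^6 = 1.24 × 10^9.
E = E° − (0.0592/6) log Q = 0.74 − (0.0592/6)(9.092) = 0.650 V.

0.65 V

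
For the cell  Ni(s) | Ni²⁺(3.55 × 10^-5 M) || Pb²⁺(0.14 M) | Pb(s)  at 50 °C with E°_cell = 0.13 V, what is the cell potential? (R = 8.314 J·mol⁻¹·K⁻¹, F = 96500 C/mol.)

0.245 V

Balancing electrons gives n = 2; the reaction quotient is Q = [Ni²⁺]/[Pb²⁺] = 2.54 × 10^-4.
E = E° − (RT/nF) ln Q = 0.13 − (8.314×323)/(2×96500) × (-8.280) = 0.130 + 0.115 = 0.245 V.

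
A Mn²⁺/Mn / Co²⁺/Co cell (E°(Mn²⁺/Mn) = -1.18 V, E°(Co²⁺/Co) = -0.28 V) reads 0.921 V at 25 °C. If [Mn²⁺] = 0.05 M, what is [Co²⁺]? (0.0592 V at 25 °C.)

0.26 M

From the Nernst equation, log Q = n(E° − E)/0.0592 = 2(0.90 − 0.921)/0.0592 = -0.709, so Q = 0.195.
With Q = [Mn²⁺]/[Co²⁺] and the known concentrations, [Co²⁺] in the denominator gives [Co²⁺] = 0.26 M.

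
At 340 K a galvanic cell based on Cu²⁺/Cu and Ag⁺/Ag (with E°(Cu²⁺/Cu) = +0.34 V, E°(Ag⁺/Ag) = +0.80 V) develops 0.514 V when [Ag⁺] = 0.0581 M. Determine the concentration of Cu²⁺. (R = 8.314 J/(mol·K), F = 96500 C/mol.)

From the Nernst equation, ln Q = nF(E° − E)/RT = 2×96500×(0.46 − 0.514)/(8.314×340) = -3.687, so Q = 0.0250.
With Q = [Cu²⁺]/[Ag⁺]^2 and the known concentrations, [Cu²⁺] in the numerator gives [Cu²⁺] = 8.5 × 10^-5 M.

8.5 × 10^-5 M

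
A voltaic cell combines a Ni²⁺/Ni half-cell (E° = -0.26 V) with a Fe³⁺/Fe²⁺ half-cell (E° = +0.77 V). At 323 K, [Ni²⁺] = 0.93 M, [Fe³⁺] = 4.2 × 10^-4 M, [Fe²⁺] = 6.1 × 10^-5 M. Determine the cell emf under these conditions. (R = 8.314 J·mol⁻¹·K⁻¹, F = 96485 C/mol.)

The Fe³⁺/Fe²⁺ couple has the higher reduction potential and acts as the cathode, so E°_cell = +0.77 − (-0.26) = 1.03 V.
Balancing electrons gives n = 2; the reaction quotient is Q = [Ni²⁺]·[Fe²⁺]^2/[Fe³⁺]^2 = 0.0196.
E = E° − (RT/nF) ln Q = 1.03 − (8.314×323)/(2×96485) × (-3.931) = 1.030 + 0.055 = 1.085 V.

1.08 V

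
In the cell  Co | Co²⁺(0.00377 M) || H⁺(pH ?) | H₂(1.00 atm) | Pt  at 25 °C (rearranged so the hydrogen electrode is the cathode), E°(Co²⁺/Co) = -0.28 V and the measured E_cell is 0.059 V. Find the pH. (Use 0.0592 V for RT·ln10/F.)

E°_cell = 0.28 V and n = 2.
log Q = n(E° − E)/0.0592 = 2×(0.28 − 0.059)/0.0592 = 7.466.
With Q = [Co²⁺]·P(H₂) / [H⁺]^2, solving for [H⁺] gives log[H⁺] = -4.945, so pH = 4.94.

pH = 4.94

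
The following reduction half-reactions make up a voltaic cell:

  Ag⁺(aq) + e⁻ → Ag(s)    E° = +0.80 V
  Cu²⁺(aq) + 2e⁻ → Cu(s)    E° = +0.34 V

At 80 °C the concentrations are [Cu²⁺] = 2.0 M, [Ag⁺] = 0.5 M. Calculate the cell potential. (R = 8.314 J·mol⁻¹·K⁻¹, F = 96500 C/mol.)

0.428 V

The Ag⁺/Ag couple has the higher reduction potential and acts as the cathode, so E°_cell = +0.80 − (+0.34) = 0.46 V.
Balancing electrons gives n = 2; the reaction quotient is Q = [Cu²⁺]/[Ag⁺]^2 = 8.00.
E = E° − (RT/nF) ln Q = 0.46 − (8.314×353)/(2×96500) × (2.079) = 0.460 − 0.032 = 0.428 V.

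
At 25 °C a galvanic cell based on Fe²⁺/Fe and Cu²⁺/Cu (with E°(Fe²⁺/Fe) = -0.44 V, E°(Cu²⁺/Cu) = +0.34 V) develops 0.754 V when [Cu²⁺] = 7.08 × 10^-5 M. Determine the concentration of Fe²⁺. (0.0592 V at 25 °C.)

5.4 × 10^-4 M

From the Nernst equation, log Q = n(E° − E)/0.0592 = 2(0.78 − 0.754)/0.0592 = 0.878, so Q = 7.56.
With Q = [Fe²⁺]/[Cu²⁺] and the known concentrations, [Fe²⁺] in the numerator gives [Fe²⁺] = 5.4 × 10^-4 M.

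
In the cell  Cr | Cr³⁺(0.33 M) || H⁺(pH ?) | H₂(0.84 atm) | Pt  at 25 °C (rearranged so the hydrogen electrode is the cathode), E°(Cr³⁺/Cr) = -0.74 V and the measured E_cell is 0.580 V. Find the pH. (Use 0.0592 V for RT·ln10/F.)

E°_cell = 0.74 V and n = 6.
log Q = n(E° − E)/0.0592 = 6×(0.74 − 0.580)/0.0592 = 16.216.
With Q = [Cr³⁺]^2·P(H₂)^3 / [H⁺]^6, solving for [H⁺] gives log[H⁺] = -2.901, so pH = 2.90.

pH = 2.90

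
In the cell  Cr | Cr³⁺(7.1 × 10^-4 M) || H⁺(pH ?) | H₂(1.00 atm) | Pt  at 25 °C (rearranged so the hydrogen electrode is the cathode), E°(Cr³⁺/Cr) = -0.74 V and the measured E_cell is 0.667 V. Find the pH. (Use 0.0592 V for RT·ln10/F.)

E°_cell = 0.74 V and n = 6.
log Q = n(E° − E)/0.0592 = 6×(0.74 − 0.667)/0.0592 = 7.399.
With Q = [Cr³⁺]^2·P(H₂)^3 / [H⁺]^6, solving for [H⁺] gives log[H⁺] = -2.283, so pH = 2.28.

pH = 2.28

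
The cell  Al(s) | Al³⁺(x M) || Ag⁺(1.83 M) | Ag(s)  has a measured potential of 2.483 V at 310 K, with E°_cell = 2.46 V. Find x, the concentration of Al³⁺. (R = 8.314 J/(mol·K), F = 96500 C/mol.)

From the Nernst equation, ln Q = nF(E° − E)/RT = 3×96500×(2.46 − 2.483)/(8.314×310) = -2.583, so Q = 0.0755.
With Q = [Al³⁺]/[Ag⁺]^3 and the known concentrations, [Al³⁺] in the numerator gives [Al³⁺] = 0.46 M.

0.46 M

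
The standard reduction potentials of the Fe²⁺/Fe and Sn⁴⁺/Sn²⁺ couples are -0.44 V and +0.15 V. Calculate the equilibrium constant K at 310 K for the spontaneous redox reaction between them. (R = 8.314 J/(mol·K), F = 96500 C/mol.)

E°_cell = +0.15 − (-0.44) = 0.59 V, with n = 2 electrons transferred.
At equilibrium E = 0, so the Nernst equation gives ln K = nFE°/RT = (2)(96500)(0.59)/((8.314)(310)) = 44.18.
K = e^44.18 = 1.5 × 10^19.

1.5 × 10^19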